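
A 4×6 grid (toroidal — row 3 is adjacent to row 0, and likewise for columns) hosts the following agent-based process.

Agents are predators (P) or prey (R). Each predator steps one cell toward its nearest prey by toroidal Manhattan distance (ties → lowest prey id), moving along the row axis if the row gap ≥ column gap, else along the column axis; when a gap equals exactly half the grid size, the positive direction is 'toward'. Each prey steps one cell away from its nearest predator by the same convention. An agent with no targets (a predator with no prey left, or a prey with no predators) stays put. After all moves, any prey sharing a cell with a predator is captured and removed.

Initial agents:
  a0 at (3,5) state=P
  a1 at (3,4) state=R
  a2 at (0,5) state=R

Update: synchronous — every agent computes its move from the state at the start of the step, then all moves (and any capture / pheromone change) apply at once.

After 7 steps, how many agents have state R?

t=1: a0@(3,4):P a1@(3,3):R a2@(1,5):R
t=2: a0@(3,3):P a1@(3,2):R a2@(0,5):R
t=3: a0@(3,2):P a1@(3,1):R a2@(0,0):R
t=4: a0@(3,1):P a1@(3,0):R a2@(0,5):R
t=5: a0@(3,0):P a1@(3,5):R a2@(0,4):R
t=6: a0@(3,5):P a1@(3,4):R a2@(0,3):R
t=7: a0@(3,4):P a1@(3,3):R a2@(0,2):R

2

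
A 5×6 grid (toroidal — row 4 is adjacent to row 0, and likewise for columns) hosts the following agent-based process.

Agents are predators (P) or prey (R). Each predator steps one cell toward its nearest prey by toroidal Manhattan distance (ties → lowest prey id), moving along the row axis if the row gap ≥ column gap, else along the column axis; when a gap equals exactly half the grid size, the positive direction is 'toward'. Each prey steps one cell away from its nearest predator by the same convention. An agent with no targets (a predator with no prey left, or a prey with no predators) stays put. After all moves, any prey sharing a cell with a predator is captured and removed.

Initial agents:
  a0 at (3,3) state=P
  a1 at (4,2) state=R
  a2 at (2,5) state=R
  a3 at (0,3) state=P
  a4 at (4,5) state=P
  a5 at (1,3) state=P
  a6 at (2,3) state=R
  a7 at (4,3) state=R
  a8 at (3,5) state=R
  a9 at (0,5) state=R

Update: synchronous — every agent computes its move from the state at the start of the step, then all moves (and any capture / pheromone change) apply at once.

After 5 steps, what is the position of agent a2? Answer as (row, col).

t=1: a0@(2,3):P a1@(0,2):R a2@(1,5):R a3@(4,3):P a4@(3,5):P a5@(2,3):P a6@(1,3):R a7@(0,3):R a8@(2,5):R a9@(1,5):R
t=2: a0@(1,3):P a1@(1,2):R a2@(0,5):R a3@(0,3):P a4@(2,5):P a5@(1,3):P a8@(1,5):R a9@(0,5):R
t=3: a0@(1,2):P a1@(1,1):R a2@(0,0):R a3@(1,3):P a4@(1,5):P a5@(1,2):P a8@(0,5):R a9@(0,0):R
t=4: a0@(1,1):P a1@(1,0):R a2@(4,0):R a3@(1,2):P a4@(0,5):P a5@(1,1):P a8@(4,5):R a9@(4,0):R
t=5: a0@(1,0):P a1@(1,5):R a2@(3,0):R a3@(1,1):P a4@(4,5):P a5@(1,0):P a8@(3,5):R a9@(3,0):R

(3, 0)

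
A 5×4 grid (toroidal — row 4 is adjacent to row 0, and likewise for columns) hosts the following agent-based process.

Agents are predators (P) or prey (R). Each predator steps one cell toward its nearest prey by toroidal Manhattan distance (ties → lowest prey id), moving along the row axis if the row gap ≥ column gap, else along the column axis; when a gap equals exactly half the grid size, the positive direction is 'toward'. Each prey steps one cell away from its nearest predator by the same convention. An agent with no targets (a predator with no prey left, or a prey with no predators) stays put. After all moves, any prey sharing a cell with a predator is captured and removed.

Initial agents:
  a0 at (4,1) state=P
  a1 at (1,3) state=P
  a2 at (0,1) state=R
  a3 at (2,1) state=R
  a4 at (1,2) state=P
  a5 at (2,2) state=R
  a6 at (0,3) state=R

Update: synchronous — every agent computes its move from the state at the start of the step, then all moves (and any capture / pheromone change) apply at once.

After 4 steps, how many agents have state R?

2

t=1: a0@(0,1):P a1@(0,3):P a2@(1,1):R a3@(1,1):R a4@(2,2):P a5@(3,2):R a6@(4,3):R
t=2: a0@(1,1):P a1@(4,3):P a2@(2,1):R a3@(2,1):R a4@(3,2):P a5@(4,2):R a6@(3,3):R
t=3: a0@(2,1):P a1@(4,2):P a2@(3,1):R a3@(3,1):R a4@(4,2):P a5@(4,1):R a6@(2,3):R
t=4: a0@(3,1):P a1@(4,1):P a4@(4,1):P a5@(4,0):R a6@(2,2):R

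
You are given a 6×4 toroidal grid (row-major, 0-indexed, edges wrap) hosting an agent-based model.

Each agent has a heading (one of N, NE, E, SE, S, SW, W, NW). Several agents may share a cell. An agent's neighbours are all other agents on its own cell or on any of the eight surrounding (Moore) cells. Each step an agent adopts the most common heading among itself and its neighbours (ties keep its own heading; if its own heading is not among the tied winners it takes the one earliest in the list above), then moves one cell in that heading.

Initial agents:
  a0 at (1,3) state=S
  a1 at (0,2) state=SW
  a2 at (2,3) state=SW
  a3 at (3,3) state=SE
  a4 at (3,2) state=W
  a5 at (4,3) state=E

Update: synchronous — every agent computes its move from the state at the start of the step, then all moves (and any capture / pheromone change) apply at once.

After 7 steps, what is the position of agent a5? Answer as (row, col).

(3, 0)

t=1: a0@(2,2):SW a1@(1,1):SW a2@(3,2):SW a3@(4,0):SE a4@(3,1):W a5@(4,0):E
t=2: a0@(3,1):SW a1@(2,0):SW a2@(4,1):SW a3@(5,1):SE a4@(4,0):SW a5@(4,1):E
t=3: a0@(4,0):SW a1@(3,3):SW a2@(5,0):SW a3@(0,0):SW a4@(5,3):SW a5@(5,0):SW
t=4: a0@(5,3):SW a1@(4,2):SW a2@(0,3):SW a3@(1,3):SW a4@(0,2):SW a5@(0,3):SW
t=5: a0@(0,2):SW a1@(5,1):SW a2@(1,2):SW a3@(2,2):SW a4@(1,1):SW a5@(1,2):SW
t=6: a0@(1,1):SW a1@(0,0):SW a2@(2,1):SW a3@(3,1):SW a4@(2,0):SW a5@(2,1):SW
t=7: a0@(2,0):SW a1@(1,3):SW a2@(3,0):SW a3@(4,0):SW a4@(3,3):SW a5@(3,0):SW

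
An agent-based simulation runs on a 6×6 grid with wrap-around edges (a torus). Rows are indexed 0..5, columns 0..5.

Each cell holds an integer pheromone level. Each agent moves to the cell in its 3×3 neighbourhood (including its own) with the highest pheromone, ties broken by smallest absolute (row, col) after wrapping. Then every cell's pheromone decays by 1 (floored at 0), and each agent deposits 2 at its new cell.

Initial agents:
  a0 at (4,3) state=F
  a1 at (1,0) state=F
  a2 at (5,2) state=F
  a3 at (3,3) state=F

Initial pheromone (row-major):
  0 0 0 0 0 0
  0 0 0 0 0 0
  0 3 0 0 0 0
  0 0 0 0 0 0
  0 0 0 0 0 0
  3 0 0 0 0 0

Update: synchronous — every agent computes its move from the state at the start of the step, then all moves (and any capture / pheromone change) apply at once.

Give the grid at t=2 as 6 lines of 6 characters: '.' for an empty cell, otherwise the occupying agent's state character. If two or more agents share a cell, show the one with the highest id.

.F....
......
.F....
......
......
......

t=1: a0@(3,2) a1@(2,1) a2@(0,1) a3@(2,2) | pheromone: 0 2 0 0 0 0 / 0 0 0 0 0 0 / 0 4 2 0 0 0 / 0 0 2 0 0 0 / 0 0 0 0 0 0 / 2 0 0 0 0 0
t=2: a0@(2,1) a1@(2,1) a2@(0,1) a3@(2,1) | pheromone: 0 3 0 0 0 0 / 0 0 0 0 0 0 / 0 9 1 0 0 0 / 0 0 1 0 0 0 / 0 0 0 0 0 0 / 1 0 0 0 0 0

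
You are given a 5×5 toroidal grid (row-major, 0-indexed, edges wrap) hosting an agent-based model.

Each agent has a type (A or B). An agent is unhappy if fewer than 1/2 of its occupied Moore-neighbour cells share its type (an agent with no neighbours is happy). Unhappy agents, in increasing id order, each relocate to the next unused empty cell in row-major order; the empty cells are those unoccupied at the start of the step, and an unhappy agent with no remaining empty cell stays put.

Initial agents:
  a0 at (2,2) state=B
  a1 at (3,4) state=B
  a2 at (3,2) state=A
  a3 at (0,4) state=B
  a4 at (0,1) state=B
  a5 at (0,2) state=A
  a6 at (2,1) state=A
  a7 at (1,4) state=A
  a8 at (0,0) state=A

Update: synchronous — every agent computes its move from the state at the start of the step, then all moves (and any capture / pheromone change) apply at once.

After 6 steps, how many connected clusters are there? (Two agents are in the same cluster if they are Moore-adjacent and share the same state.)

3

t=1: a0@(0,3):B a1@(3,4):B a2@(3,2):A a3@(1,0):B a4@(1,1):B a5@(1,2):A a6@(2,1):A a7@(1,4):A a8@(1,3):A
t=2: a0@(0,0):B a1@(3,4):B a2@(3,2):A a3@(0,1):B a4@(0,2):B a5@(1,2):A a6@(2,1):A a7@(0,4):A a8@(1,3):A
t=3: a0@(0,0):B a1@(3,4):B a2@(3,2):A a3@(0,1):B a4@(0,3):B a5@(1,2):A a6@(2,1):A a7@(0,4):A a8@(1,3):A
t=4: a0@(0,0):B a1@(3,4):B a2@(3,2):A a3@(0,1):B a4@(0,2):B a5@(1,2):A a6@(2,1):A a7@(1,0):A a8@(1,3):A
t=5: a0@(0,0):B a1@(3,4):B a2@(3,2):A a3@(0,1):B a4@(0,3):B a5@(1,2):A a6@(2,1):A a7@(0,4):A a8@(1,3):A
t=6: a0@(0,0):B a1@(3,4):B a2@(3,2):A a3@(0,1):B a4@(0,2):B a5@(1,2):A a6@(2,1):A a7@(1,0):A a8@(1,3):A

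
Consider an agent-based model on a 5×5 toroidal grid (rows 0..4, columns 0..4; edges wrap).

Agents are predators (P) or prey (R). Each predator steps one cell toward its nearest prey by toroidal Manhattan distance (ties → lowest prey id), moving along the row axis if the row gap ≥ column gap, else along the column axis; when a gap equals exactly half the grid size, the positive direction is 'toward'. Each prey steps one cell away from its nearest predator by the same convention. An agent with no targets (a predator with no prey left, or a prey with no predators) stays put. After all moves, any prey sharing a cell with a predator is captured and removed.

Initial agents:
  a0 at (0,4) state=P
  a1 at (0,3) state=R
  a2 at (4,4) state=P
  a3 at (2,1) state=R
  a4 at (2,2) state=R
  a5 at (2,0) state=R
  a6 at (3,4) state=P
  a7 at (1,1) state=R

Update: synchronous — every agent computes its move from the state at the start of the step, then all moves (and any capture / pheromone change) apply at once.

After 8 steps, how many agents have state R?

5

t=1: a0@(0,3):P a1@(0,2):R a2@(0,4):P a3@(2,2):R a4@(2,1):R a5@(1,0):R a6@(2,4):P a7@(1,2):R
t=2: a0@(0,2):P a1@(0,1):R a2@(0,3):P a3@(2,1):R a4@(2,2):R a5@(2,0):R a6@(2,3):P a7@(2,2):R
t=3: a0@(0,1):P a1@(0,0):R a2@(0,2):P a3@(2,0):R a4@(2,1):R a5@(2,1):R a6@(2,2):P a7@(2,1):R
t=4: a0@(0,0):P a1@(0,4):R a2@(0,1):P a3@(2,4):R a4@(2,0):R a5@(2,0):R a6@(2,1):P a7@(2,0):R
t=5: a0@(0,4):P a1@(0,3):R a2@(0,0):P a3@(2,3):R a4@(2,4):R a5@(2,4):R a6@(2,0):P a7@(2,4):R
t=6: a0@(0,3):P a1@(0,2):R a2@(0,4):P a3@(2,2):R a4@(2,3):R a5@(2,3):R a6@(2,4):P a7@(2,3):R
t=7: a0@(0,2):P a1@(0,1):R a2@(0,3):P a3@(2,1):R a4@(2,2):R a5@(2,2):R a6@(2,3):P a7@(2,2):R
t=8: a0@(0,1):P a1@(0,0):R a2@(0,2):P a3@(2,0):R a4@(2,1):R a5@(2,1):R a6@(2,2):P a7@(2,1):R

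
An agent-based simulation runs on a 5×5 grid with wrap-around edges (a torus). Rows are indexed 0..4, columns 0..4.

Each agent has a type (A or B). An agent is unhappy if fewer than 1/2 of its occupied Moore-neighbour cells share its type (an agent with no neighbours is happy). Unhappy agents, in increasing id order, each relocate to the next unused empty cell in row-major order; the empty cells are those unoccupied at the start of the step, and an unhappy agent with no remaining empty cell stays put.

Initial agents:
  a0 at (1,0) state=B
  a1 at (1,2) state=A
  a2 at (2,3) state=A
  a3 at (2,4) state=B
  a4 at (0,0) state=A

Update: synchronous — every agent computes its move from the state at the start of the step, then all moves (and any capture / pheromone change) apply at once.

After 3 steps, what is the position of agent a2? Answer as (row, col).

t=1: a0@(1,0):B a1@(1,2):A a2@(2,3):A a3@(2,4):B a4@(0,1):A
t=2: (unchanged — steady state)

(2, 3)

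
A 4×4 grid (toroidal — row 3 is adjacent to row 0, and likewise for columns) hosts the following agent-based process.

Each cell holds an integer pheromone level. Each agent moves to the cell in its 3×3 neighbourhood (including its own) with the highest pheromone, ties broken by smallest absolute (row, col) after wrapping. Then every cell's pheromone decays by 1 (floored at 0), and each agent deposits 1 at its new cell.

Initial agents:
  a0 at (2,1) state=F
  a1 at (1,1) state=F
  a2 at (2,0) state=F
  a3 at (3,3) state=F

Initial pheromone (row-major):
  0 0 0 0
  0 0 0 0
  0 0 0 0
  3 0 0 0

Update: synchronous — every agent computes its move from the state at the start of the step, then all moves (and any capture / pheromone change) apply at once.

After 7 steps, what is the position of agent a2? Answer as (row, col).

t=1: a0@(3,0) a1@(0,0) a2@(3,0) a3@(3,0) | pheromone: 1 0 0 0 / 0 0 0 0 / 0 0 0 0 / 5 0 0 0
t=2: a0@(3,0) a1@(3,0) a2@(3,0) a3@(3,0) | pheromone: 0 0 0 0 / 0 0 0 0 / 0 0 0 0 / 8 0 0 0
t=3: a0@(3,0) a1@(3,0) a2@(3,0) a3@(3,0) | pheromone: 0 0 0 0 / 0 0 0 0 / 0 0 0 0 / 11 0 0 0
t=4: a0@(3,0) a1@(3,0) a2@(3,0) a3@(3,0) | pheromone: 0 0 0 0 / 0 0 0 0 / 0 0 0 0 / 14 0 0 0
t=5: a0@(3,0) a1@(3,0) a2@(3,0) a3@(3,0) | pheromone: 0 0 0 0 / 0 0 0 0 / 0 0 0 0 / 17 0 0 0
t=6: a0@(3,0) a1@(3,0) a2@(3,0) a3@(3,0) | pheromone: 0 0 0 0 / 0 0 0 0 / 0 0 0 0 / 20 0 0 0
t=7: a0@(3,0) a1@(3,0) a2@(3,0) a3@(3,0) | pheromone: 0 0 0 0 / 0 0 0 0 / 0 0 0 0 / 23 0 0 0

(3, 0)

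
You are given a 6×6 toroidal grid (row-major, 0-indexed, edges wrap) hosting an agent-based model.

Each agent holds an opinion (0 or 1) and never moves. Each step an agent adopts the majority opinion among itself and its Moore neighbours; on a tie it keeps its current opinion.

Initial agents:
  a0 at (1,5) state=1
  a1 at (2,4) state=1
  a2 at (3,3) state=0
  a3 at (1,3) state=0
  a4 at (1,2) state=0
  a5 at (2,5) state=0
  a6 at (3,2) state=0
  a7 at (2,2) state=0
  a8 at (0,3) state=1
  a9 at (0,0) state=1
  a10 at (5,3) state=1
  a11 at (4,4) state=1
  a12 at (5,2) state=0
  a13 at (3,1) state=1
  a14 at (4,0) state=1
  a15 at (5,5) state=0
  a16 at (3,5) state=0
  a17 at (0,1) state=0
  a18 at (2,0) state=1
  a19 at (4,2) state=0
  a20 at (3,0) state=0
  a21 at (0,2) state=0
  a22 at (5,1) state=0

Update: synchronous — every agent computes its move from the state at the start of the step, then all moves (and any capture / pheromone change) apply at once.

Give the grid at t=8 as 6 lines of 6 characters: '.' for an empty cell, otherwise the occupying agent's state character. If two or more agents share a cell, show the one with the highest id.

t=1: a0@(1,5):1 a1@(2,4):0 a2@(3,3):0 a3@(1,3):0 a4@(1,2):0 a5@(2,5):0 a6@(3,2):0 a7@(2,2):0 a8@(0,3):0 a9@(0,0):0 a10@(5,3):1 a11@(4,4):0 a12@(5,2):0 a13@(3,1):0 a14@(4,0):0 a15@(5,5):1 a16@(3,5):1 a17@(0,1):0 a18@(2,0):1 a19@(4,2):0 a20@(3,0):0 a21@(0,2):0 a22@(5,1):0
t=2: a0@(1,5):0 a1@(2,4):0 a2@(3,3):0 a3@(1,3):0 a4@(1,2):0 a5@(2,5):0 a6@(3,2):0 a7@(2,2):0 a8@(0,3):0 a9@(0,0):0 a10@(5,3):0 a11@(4,4):1 a12@(5,2):0 a13@(3,1):0 a14@(4,0):0 a15@(5,5):0 a16@(3,5):0 a17@(0,1):0 a18@(2,0):1 a19@(4,2):0 a20@(3,0):0 a21@(0,2):0 a22@(5,1):0
t=3: a0@(1,5):0 a1@(2,4):0 a2@(3,3):0 a3@(1,3):0 a4@(1,2):0 a5@(2,5):0 a6@(3,2):0 a7@(2,2):0 a8@(0,3):0 a9@(0,0):0 a10@(5,3):0 a11@(4,4):0 a12@(5,2):0 a13@(3,1):0 a14@(4,0):0 a15@(5,5):0 a16@(3,5):0 a17@(0,1):0 a18@(2,0):0 a19@(4,2):0 a20@(3,0):0 a21@(0,2):0 a22@(5,1):0
t=4: (unchanged — steady state)

0000..
..00.0
0.0.00
0000.0
0.0.0.
.000.0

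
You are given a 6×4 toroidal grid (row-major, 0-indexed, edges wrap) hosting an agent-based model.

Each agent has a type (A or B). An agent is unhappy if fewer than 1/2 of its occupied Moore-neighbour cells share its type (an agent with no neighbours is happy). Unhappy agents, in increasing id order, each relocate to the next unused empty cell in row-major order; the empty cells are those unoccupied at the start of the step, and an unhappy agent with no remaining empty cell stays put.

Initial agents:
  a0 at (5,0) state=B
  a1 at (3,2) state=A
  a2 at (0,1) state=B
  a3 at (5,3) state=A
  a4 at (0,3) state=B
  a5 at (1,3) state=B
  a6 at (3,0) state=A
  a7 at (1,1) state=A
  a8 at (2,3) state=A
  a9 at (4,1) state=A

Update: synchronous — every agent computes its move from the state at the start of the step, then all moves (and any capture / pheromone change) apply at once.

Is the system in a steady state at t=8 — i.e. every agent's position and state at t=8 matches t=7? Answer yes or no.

yes

t=1: a0@(5,0):B a1@(3,2):A a2@(0,1):B a3@(0,0):A a4@(0,3):B a5@(1,3):B a6@(3,0):A a7@(0,2):A a8@(2,3):A a9@(4,1):A
t=2: a0@(5,0):B a1@(3,2):A a2@(1,0):B a3@(1,1):A a4@(0,3):B a5@(1,2):B a6@(3,0):A a7@(2,0):A a8@(2,3):A a9@(4,1):A
t=3: a0@(5,0):B a1@(3,2):A a2@(0,0):B a3@(0,1):A a4@(0,3):B a5@(0,2):B a6@(3,0):A a7@(2,0):A a8@(2,3):A a9@(4,1):A
t=4: a0@(5,0):B a1@(3,2):A a2@(0,0):B a3@(1,0):A a4@(0,3):B a5@(0,2):B a6@(3,0):A a7@(2,0):A a8@(2,3):A a9@(4,1):A
t=5: (unchanged — steady state)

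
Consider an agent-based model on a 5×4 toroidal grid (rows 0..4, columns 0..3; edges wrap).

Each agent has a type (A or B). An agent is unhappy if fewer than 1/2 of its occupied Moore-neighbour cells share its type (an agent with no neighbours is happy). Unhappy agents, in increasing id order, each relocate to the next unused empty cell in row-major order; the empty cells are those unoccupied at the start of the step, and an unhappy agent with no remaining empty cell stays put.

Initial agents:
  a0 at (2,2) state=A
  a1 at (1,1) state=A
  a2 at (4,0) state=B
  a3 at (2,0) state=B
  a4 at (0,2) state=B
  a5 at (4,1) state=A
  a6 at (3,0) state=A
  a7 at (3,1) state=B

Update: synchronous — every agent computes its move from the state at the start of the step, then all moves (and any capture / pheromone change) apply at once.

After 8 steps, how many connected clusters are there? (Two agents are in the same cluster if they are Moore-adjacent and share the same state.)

t=1: a0@(2,2):A a1@(0,0):A a2@(0,1):B a3@(0,3):B a4@(1,0):B a5@(1,2):A a6@(1,3):A a7@(2,1):B
t=2: a0@(2,2):A a1@(0,2):A a2@(1,1):B a3@(2,0):B a4@(1,0):B a5@(2,3):A a6@(1,3):A a7@(3,0):B
t=3: a0@(2,2):A a1@(0,2):A a2@(1,1):B a3@(2,0):B a4@(1,0):B a5@(0,0):A a6@(1,3):A a7@(3,0):B
t=4: a0@(2,2):A a1@(0,2):A a2@(0,1):B a3@(2,0):B a4@(1,0):B a5@(0,3):A a6@(1,3):A a7@(3,0):B
t=5: (unchanged — steady state)

2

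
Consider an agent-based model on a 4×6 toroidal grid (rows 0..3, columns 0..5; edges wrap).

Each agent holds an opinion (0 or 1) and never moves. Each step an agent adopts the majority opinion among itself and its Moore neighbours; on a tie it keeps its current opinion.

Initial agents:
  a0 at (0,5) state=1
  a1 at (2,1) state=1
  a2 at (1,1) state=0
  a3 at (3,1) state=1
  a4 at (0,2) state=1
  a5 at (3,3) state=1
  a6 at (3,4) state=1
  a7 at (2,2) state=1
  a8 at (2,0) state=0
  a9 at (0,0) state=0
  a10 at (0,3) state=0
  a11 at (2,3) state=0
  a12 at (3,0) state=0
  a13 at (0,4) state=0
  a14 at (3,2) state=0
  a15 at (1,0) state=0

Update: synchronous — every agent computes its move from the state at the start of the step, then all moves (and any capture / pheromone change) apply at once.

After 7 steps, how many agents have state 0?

t=1: a0@(0,5):0 a1@(2,1):0 a2@(1,1):0 a3@(3,1):1 a4@(0,2):1 a5@(3,3):1 a6@(3,4):1 a7@(2,2):1 a8@(2,0):0 a9@(0,0):0 a10@(0,3):0 a11@(2,3):1 a12@(3,0):0 a13@(0,4):1 a14@(3,2):1 a15@(1,0):0
t=2: a0@(0,5):0 a1@(2,1):0 a2@(1,1):0 a3@(3,1):1 a4@(0,2):1 a5@(3,3):1 a6@(3,4):1 a7@(2,2):1 a8@(2,0):0 a9@(0,0):0 a10@(0,3):1 a11@(2,3):1 a12@(3,0):0 a13@(0,4):1 a14@(3,2):1 a15@(1,0):0
t=3: (unchanged — steady state)

7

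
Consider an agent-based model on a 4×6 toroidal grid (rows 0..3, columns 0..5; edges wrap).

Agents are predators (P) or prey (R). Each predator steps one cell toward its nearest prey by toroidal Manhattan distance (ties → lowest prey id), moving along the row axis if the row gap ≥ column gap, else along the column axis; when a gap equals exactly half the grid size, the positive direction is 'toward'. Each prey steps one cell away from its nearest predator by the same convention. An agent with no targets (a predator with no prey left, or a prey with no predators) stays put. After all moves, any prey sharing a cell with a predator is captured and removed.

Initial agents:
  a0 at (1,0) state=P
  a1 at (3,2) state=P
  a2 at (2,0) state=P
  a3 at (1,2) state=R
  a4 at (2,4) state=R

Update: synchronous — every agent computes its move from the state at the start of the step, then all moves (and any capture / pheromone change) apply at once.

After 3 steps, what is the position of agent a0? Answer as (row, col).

t=1: a0@(1,1):P a1@(0,2):P a2@(2,5):P a3@(1,3):R a4@(2,3):R
t=2: a0@(1,2):P a1@(1,2):P a2@(2,4):P a3@(1,4):R a4@(2,2):R
t=3: a0@(2,2):P a1@(2,2):P a2@(1,4):P a3@(0,4):R a4@(3,2):R

(2, 2)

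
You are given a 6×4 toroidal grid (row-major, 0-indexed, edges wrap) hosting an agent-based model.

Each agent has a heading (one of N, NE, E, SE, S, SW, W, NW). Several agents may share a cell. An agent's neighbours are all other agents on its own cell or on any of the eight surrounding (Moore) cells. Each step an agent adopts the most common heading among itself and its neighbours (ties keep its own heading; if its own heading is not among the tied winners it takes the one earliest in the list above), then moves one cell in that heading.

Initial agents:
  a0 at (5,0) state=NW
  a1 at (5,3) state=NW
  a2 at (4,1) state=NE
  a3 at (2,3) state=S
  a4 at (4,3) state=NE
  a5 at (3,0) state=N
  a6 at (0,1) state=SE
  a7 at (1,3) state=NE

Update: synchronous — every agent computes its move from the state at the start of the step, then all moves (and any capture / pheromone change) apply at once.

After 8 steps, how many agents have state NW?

t=1: a0@(4,3):NW a1@(4,2):NW a2@(3,2):NE a3@(3,3):S a4@(3,2):NW a5@(2,1):NE a6@(1,2):SE a7@(0,0):NE
t=2: a0@(3,2):NW a1@(3,1):NW a2@(2,1):NW a3@(2,2):NW a4@(2,1):NW a5@(1,2):NE a6@(2,3):SE a7@(5,1):NE
t=3: a0@(2,1):NW a1@(2,0):NW a2@(1,0):NW a3@(1,1):NW a4@(1,0):NW a5@(0,1):NW a6@(1,2):NW a7@(4,2):NE
t=4: a0@(1,0):NW a1@(1,3):NW a2@(0,3):NW a3@(0,0):NW a4@(0,3):NW a5@(5,0):NW a6@(0,1):NW a7@(3,3):NE
t=5: a0@(0,3):NW a1@(0,2):NW a2@(5,2):NW a3@(5,3):NW a4@(5,2):NW a5@(4,3):NW a6@(5,0):NW a7@(2,0):NE
t=6: a0@(5,2):NW a1@(5,1):NW a2@(4,1):NW a3@(4,2):NW a4@(4,1):NW a5@(3,2):NW a6@(4,3):NW a7@(1,1):NE
t=7: a0@(4,1):NW a1@(4,0):NW a2@(3,0):NW a3@(3,1):NW a4@(3,0):NW a5@(2,1):NW a6@(3,2):NW a7@(0,2):NE
t=8: a0@(3,0):NW a1@(3,3):NW a2@(2,3):NW a3@(2,0):NW a4@(2,3):NW a5@(1,0):NW a6@(2,1):NW a7@(5,3):NE

7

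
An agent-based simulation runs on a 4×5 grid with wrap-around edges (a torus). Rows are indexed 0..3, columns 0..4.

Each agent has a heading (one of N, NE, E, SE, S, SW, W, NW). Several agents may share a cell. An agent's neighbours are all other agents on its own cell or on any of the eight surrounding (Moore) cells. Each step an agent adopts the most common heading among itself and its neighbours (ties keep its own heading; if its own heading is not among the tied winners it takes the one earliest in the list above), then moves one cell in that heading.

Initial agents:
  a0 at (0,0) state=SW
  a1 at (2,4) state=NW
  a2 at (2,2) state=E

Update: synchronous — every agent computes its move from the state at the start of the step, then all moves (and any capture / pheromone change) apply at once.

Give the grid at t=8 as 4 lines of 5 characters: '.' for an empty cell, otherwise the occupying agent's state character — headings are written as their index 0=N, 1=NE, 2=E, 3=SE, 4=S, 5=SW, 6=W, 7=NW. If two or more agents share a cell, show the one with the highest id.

..5..
.....
27...
.....

t=1: a0@(1,4):SW a1@(1,3):NW a2@(2,3):E
t=2: a0@(2,3):SW a1@(0,2):NW a2@(2,4):E
t=3: a0@(3,2):SW a1@(3,1):NW a2@(2,0):E
t=4: a0@(0,1):SW a1@(2,0):NW a2@(2,1):E
t=5: a0@(1,0):SW a1@(1,4):NW a2@(2,2):E
t=6: a0@(2,4):SW a1@(0,3):NW a2@(2,3):E
t=7: a0@(3,3):SW a1@(3,2):NW a2@(2,4):E
t=8: a0@(0,2):SW a1@(2,1):NW a2@(2,0):E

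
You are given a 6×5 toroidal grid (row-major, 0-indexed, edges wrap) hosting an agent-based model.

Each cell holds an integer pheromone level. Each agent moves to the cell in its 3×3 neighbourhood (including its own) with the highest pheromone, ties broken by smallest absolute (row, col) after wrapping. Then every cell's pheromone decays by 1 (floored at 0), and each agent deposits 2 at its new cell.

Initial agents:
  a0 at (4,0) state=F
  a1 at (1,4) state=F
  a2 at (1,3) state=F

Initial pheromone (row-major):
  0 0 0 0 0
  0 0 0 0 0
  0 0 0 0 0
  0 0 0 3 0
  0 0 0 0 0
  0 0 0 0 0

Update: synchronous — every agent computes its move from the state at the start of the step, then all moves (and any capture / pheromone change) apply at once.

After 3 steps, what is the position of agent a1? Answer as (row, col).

(0, 0)

t=1: a0@(3,0) a1@(0,0) a2@(0,2) | pheromone: 2 0 2 0 0 / 0 0 0 0 0 / 0 0 0 0 0 / 2 0 0 2 0 / 0 0 0 0 0 / 0 0 0 0 0
t=2: a0@(3,0) a1@(0,0) a2@(0,2) | pheromone: 3 0 3 0 0 / 0 0 0 0 0 / 0 0 0 0 0 / 3 0 0 1 0 / 0 0 0 0 0 / 0 0 0 0 0
t=3: a0@(3,0) a1@(0,0) a2@(0,2) | pheromone: 4 0 4 0 0 / 0 0 0 0 0 / 0 0 0 0 0 / 4 0 0 0 0 / 0 0 0 0 0 / 0 0 0 0 0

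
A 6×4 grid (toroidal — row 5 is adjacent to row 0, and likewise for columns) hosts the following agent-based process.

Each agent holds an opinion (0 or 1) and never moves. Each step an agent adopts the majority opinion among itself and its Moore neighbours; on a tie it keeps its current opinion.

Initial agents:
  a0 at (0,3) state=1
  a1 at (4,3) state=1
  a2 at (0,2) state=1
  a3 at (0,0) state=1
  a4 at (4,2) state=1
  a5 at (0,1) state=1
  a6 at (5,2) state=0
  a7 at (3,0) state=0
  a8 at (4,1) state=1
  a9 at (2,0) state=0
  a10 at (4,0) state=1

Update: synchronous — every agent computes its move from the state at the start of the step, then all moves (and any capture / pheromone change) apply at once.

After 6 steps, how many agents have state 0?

1

t=1: a0@(0,3):1 a1@(4,3):1 a2@(0,2):1 a3@(0,0):1 a4@(4,2):1 a5@(0,1):1 a6@(5,2):1 a7@(3,0):1 a8@(4,1):1 a9@(2,0):0 a10@(4,0):1
t=2: (unchanged — steady state)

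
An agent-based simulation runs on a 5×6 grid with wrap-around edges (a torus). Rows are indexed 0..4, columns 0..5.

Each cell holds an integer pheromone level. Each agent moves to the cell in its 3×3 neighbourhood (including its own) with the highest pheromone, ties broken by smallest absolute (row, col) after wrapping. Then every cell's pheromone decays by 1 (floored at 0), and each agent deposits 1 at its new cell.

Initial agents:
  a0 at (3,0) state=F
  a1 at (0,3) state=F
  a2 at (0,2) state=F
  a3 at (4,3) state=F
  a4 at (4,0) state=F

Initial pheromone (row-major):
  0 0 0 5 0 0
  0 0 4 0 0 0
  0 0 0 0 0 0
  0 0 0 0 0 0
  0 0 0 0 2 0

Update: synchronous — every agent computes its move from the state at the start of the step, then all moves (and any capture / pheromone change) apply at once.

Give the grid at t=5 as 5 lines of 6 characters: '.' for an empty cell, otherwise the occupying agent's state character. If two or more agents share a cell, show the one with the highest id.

F..F..
......
F.....
......
......

t=1: a0@(2,0) a1@(0,3) a2@(0,3) a3@(0,3) a4@(0,0) | pheromone: 1 0 0 7 0 0 / 0 0 3 0 0 0 / 1 0 0 0 0 0 / 0 0 0 0 0 0 / 0 0 0 0 1 0
t=2: a0@(2,0) a1@(0,3) a2@(0,3) a3@(0,3) a4@(0,0) | pheromone: 1 0 0 9 0 0 / 0 0 2 0 0 0 / 1 0 0 0 0 0 / 0 0 0 0 0 0 / 0 0 0 0 0 0
t=3: a0@(2,0) a1@(0,3) a2@(0,3) a3@(0,3) a4@(0,0) | pheromone: 1 0 0 11 0 0 / 0 0 1 0 0 0 / 1 0 0 0 0 0 / 0 0 0 0 0 0 / 0 0 0 0 0 0
t=4: a0@(2,0) a1@(0,3) a2@(0,3) a3@(0,3) a4@(0,0) | pheromone: 1 0 0 13 0 0 / 0 0 0 0 0 0 / 1 0 0 0 0 0 / 0 0 0 0 0 0 / 0 0 0 0 0 0
t=5: a0@(2,0) a1@(0,3) a2@(0,3) a3@(0,3) a4@(0,0) | pheromone: 1 0 0 15 0 0 / 0 0 0 0 0 0 / 1 0 0 0 0 0 / 0 0 0 0 0 0 / 0 0 0 0 0 0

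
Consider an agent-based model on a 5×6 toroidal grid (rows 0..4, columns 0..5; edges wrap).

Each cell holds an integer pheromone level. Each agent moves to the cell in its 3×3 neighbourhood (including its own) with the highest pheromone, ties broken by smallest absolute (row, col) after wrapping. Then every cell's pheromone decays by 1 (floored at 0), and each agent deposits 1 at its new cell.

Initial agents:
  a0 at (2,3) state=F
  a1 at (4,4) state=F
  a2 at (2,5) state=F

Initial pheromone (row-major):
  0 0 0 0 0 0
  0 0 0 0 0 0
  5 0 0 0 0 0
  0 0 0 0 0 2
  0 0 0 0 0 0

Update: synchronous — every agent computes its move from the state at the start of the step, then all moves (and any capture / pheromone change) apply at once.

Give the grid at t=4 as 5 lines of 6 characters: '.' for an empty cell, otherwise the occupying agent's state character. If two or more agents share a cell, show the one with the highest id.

t=1: a0@(1,2) a1@(3,5) a2@(2,0) | pheromone: 0 0 0 0 0 0 / 0 0 1 0 0 0 / 5 0 0 0 0 0 / 0 0 0 0 0 2 / 0 0 0 0 0 0
t=2: a0@(1,2) a1@(2,0) a2@(2,0) | pheromone: 0 0 0 0 0 0 / 0 0 1 0 0 0 / 6 0 0 0 0 0 / 0 0 0 0 0 1 / 0 0 0 0 0 0
t=3: a0@(1,2) a1@(2,0) a2@(2,0) | pheromone: 0 0 0 0 0 0 / 0 0 1 0 0 0 / 7 0 0 0 0 0 / 0 0 0 0 0 0 / 0 0 0 0 0 0
t=4: a0@(1,2) a1@(2,0) a2@(2,0) | pheromone: 0 0 0 0 0 0 / 0 0 1 0 0 0 / 8 0 0 0 0 0 / 0 0 0 0 0 0 / 0 0 0 0 0 0

......
..F...
F.....
......
......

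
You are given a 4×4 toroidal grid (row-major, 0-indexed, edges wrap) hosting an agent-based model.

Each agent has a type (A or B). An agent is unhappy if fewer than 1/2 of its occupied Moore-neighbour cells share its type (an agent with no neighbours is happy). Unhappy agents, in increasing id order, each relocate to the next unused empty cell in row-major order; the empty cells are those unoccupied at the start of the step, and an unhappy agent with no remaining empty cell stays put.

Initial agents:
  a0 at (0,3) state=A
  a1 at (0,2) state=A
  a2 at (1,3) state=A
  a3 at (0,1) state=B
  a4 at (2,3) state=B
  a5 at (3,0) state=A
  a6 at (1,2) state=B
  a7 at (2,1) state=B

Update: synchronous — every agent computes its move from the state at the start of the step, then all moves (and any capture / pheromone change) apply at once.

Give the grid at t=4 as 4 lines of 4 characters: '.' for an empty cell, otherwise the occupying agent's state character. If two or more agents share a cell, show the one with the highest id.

t=1: a0@(0,3):A a1@(0,2):A a2@(1,3):A a3@(0,0):B a4@(1,0):B a5@(1,1):A a6@(1,2):B a7@(2,1):B
t=2: a0@(0,1):A a1@(0,2):A a2@(2,0):A a3@(2,2):B a4@(2,3):B a5@(3,0):A a6@(3,1):B a7@(2,1):B
t=3: a0@(0,1):A a1@(0,2):A a2@(0,0):A a3@(2,2):B a4@(0,3):B a5@(1,0):A a6@(1,1):B a7@(2,1):B
t=4: a0@(0,1):A a1@(1,2):A a2@(0,0):A a3@(2,2):B a4@(1,3):B a5@(2,0):A a6@(2,3):B a7@(2,1):B

AA..
..AB
ABBB
....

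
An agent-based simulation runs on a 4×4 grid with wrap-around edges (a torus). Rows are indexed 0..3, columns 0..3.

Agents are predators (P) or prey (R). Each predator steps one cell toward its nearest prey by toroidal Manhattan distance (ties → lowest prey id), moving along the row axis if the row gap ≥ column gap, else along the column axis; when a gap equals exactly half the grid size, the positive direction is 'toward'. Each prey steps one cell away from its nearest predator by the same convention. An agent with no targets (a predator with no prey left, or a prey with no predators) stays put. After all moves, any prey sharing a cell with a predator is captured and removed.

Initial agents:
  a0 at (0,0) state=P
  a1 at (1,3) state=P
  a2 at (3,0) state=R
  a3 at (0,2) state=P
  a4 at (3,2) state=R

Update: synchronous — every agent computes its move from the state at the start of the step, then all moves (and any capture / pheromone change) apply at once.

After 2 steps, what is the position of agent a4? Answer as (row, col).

t=1: a0@(3,0):P a1@(2,3):P a2@(2,0):R a3@(3,2):P a4@(2,2):R
t=2: a0@(2,0):P a1@(2,0):P a2@(1,0):R a3@(2,2):P a4@(2,1):R

(2, 1)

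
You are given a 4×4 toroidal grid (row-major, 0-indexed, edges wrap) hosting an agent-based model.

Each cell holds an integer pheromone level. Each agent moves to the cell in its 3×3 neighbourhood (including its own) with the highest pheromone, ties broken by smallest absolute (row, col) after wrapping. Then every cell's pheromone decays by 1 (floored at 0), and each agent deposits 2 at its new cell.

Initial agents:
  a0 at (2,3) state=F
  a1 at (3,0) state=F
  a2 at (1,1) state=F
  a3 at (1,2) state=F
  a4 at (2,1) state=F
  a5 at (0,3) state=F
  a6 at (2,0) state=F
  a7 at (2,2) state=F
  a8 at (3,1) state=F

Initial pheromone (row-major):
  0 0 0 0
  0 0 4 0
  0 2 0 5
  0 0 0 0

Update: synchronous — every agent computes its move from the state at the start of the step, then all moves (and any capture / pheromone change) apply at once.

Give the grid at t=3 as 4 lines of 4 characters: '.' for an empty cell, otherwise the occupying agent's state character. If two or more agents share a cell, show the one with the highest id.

....
....
...F
....

t=1: a0@(2,3) a1@(2,3) a2@(1,2) a3@(2,3) a4@(1,2) a5@(1,2) a6@(2,3) a7@(2,3) a8@(2,1) | pheromone: 0 0 0 0 / 0 0 9 0 / 0 3 0 14 / 0 0 0 0
t=2: a0@(2,3) a1@(2,3) a2@(2,3) a3@(2,3) a4@(2,3) a5@(2,3) a6@(2,3) a7@(2,3) a8@(1,2) | pheromone: 0 0 0 0 / 0 0 10 0 / 0 2 0 29 / 0 0 0 0
t=3: a0@(2,3) a1@(2,3) a2@(2,3) a3@(2,3) a4@(2,3) a5@(2,3) a6@(2,3) a7@(2,3) a8@(2,3) | pheromone: 0 0 0 0 / 0 0 9 0 / 0 1 0 46 / 0 0 0 0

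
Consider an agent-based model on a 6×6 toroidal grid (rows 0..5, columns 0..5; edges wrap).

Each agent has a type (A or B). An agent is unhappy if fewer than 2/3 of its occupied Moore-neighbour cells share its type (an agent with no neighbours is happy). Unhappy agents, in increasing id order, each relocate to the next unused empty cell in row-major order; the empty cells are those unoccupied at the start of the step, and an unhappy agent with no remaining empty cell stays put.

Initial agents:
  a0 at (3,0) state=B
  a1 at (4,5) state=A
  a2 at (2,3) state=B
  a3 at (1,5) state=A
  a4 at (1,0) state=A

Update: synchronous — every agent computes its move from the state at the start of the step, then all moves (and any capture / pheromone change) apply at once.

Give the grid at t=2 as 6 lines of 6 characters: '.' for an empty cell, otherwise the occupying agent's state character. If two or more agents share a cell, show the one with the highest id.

t=1: a0@(0,0):B a1@(0,1):A a2@(2,3):B a3@(1,5):A a4@(1,0):A
t=2: a0@(0,2):B a1@(0,3):A a2@(2,3):B a3@(0,4):A a4@(1,0):A

..BAA.
A.....
...B..
......
......
......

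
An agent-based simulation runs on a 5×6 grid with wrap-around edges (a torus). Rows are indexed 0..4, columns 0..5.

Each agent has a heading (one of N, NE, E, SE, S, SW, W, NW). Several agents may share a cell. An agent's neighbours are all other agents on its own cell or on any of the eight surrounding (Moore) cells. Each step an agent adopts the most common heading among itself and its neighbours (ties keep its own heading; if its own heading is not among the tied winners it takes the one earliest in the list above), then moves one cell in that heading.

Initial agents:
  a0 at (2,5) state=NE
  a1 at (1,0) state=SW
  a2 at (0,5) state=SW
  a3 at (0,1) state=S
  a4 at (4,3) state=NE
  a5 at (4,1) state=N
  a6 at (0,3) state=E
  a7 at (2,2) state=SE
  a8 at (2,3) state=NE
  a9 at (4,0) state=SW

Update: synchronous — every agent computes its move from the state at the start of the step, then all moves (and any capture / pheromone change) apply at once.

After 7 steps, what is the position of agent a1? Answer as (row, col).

t=1: a0@(1,0):NE a1@(2,5):SW a2@(1,4):SW a3@(1,0):SW a4@(3,4):NE a5@(3,1):N a6@(0,4):E a7@(3,3):SE a8@(1,4):NE a9@(0,5):SW
t=2: a0@(2,5):SW a1@(3,4):SW a2@(2,3):SW a3@(2,5):SW a4@(2,5):NE a5@(2,1):N a6@(1,3):SW a7@(4,4):SE a8@(2,3):SW a9@(1,4):SW
t=3: a0@(3,4):SW a1@(4,3):SW a2@(3,2):SW a3@(3,4):SW a4@(3,4):SW a5@(1,1):N a6@(2,2):SW a7@(0,5):SE a8@(3,2):SW a9@(2,3):SW
t=4: a0@(4,3):SW a1@(0,2):SW a2@(4,1):SW a3@(4,3):SW a4@(4,3):SW a5@(0,1):N a6@(3,1):SW a7@(1,0):SE a8@(4,1):SW a9@(3,2):SW
t=5: a0@(0,2):SW a1@(1,1):SW a2@(0,0):SW a3@(0,2):SW a4@(0,2):SW a5@(1,0):SW a6@(4,0):SW a7@(2,1):SE a8@(0,0):SW a9@(4,1):SW
t=6: a0@(1,1):SW a1@(2,0):SW a2@(1,5):SW a3@(1,1):SW a4@(1,1):SW a5@(2,5):SW a6@(0,5):SW a7@(3,0):SW a8@(1,5):SW a9@(0,0):SW
t=7: a0@(2,0):SW a1@(3,5):SW a2@(2,4):SW a3@(2,0):SW a4@(2,0):SW a5@(3,4):SW a6@(1,4):SW a7@(4,5):SW a8@(2,4):SW a9@(1,5):SW

(3, 5)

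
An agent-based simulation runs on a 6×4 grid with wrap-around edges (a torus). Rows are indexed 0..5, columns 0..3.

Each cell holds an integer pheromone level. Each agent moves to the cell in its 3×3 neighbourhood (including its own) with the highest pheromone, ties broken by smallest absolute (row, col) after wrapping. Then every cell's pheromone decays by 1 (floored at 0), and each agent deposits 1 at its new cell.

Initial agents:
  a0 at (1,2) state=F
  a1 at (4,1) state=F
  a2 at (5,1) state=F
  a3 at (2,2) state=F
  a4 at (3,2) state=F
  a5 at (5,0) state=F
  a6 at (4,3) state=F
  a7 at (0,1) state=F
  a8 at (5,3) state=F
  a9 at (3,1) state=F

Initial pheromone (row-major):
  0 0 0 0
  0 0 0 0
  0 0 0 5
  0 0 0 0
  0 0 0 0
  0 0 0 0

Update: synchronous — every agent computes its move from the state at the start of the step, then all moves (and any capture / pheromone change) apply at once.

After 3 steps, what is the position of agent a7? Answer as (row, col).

(0, 0)

t=1: a0@(2,3) a1@(3,0) a2@(0,0) a3@(2,3) a4@(2,3) a5@(0,0) a6@(3,0) a7@(0,0) a8@(0,0) a9@(2,0) | pheromone: 4 0 0 0 / 0 0 0 0 / 1 0 0 7 / 2 0 0 0 / 0 0 0 0 / 0 0 0 0
t=2: a0@(2,3) a1@(2,3) a2@(0,0) a3@(2,3) a4@(2,3) a5@(0,0) a6@(2,3) a7@(0,0) a8@(0,0) a9@(2,3) | pheromone: 7 0 0 0 / 0 0 0 0 / 0 0 0 12 / 1 0 0 0 / 0 0 0 0 / 0 0 0 0
t=3: a0@(2,3) a1@(2,3) a2@(0,0) a3@(2,3) a4@(2,3) a5@(0,0) a6@(2,3) a7@(0,0) a8@(0,0) a9@(2,3) | pheromone: 10 0 0 0 / 0 0 0 0 / 0 0 0 17 / 0 0 0 0 / 0 0 0 0 / 0 0 0 0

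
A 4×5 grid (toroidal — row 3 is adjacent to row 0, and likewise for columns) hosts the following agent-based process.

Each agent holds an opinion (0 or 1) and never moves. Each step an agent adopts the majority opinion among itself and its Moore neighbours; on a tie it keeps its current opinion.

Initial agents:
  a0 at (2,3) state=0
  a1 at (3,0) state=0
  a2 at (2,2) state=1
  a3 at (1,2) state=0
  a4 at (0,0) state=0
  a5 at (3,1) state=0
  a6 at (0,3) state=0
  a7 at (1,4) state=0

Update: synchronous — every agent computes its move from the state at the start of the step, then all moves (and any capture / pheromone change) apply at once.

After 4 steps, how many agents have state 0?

t=1: a0@(2,3):0 a1@(3,0):0 a2@(2,2):0 a3@(1,2):0 a4@(0,0):0 a5@(3,1):0 a6@(0,3):0 a7@(1,4):0
t=2: (unchanged — steady state)

8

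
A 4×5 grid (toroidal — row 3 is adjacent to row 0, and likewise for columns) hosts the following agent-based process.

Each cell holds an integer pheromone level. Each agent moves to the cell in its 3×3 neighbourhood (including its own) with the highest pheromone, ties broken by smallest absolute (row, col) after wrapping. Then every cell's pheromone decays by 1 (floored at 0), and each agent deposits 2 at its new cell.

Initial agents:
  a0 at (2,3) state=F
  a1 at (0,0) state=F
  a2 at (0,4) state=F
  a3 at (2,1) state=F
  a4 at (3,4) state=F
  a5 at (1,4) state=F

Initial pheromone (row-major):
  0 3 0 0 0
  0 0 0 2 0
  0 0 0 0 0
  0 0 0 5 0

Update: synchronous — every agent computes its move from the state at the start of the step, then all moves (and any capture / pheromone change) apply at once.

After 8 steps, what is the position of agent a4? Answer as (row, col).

t=1: a0@(3,3) a1@(0,1) a2@(3,3) a3@(1,0) a4@(3,3) a5@(1,3) | pheromone: 0 4 0 0 0 / 2 0 0 3 0 / 0 0 0 0 0 / 0 0 0 10 0
t=2: a0@(3,3) a1@(0,1) a2@(3,3) a3@(0,1) a4@(3,3) a5@(1,3) | pheromone: 0 7 0 0 0 / 1 0 0 4 0 / 0 0 0 0 0 / 0 0 0 15 0
t=3: a0@(3,3) a1@(0,1) a2@(3,3) a3@(0,1) a4@(3,3) a5@(1,3) | pheromone: 0 10 0 0 0 / 0 0 0 5 0 / 0 0 0 0 0 / 0 0 0 20 0
t=4: a0@(3,3) a1@(0,1) a2@(3,3) a3@(0,1) a4@(3,3) a5@(1,3) | pheromone: 0 13 0 0 0 / 0 0 0 6 0 / 0 0 0 0 0 / 0 0 0 25 0
t=5: a0@(3,3) a1@(0,1) a2@(3,3) a3@(0,1) a4@(3,3) a5@(1,3) | pheromone: 0 16 0 0 0 / 0 0 0 7 0 / 0 0 0 0 0 / 0 0 0 30 0
t=6: a0@(3,3) a1@(0,1) a2@(3,3) a3@(0,1) a4@(3,3) a5@(1,3) | pheromone: 0 19 0 0 0 / 0 0 0 8 0 / 0 0 0 0 0 / 0 0 0 35 0
t=7: a0@(3,3) a1@(0,1) a2@(3,3) a3@(0,1) a4@(3,3) a5@(1,3) | pheromone: 0 22 0 0 0 / 0 0 0 9 0 / 0 0 0 0 0 / 0 0 0 40 0
t=8: a0@(3,3) a1@(0,1) a2@(3,3) a3@(0,1) a4@(3,3) a5@(1,3) | pheromone: 0 25 0 0 0 / 0 0 0 10 0 / 0 0 0 0 0 / 0 0 0 45 0

(3, 3)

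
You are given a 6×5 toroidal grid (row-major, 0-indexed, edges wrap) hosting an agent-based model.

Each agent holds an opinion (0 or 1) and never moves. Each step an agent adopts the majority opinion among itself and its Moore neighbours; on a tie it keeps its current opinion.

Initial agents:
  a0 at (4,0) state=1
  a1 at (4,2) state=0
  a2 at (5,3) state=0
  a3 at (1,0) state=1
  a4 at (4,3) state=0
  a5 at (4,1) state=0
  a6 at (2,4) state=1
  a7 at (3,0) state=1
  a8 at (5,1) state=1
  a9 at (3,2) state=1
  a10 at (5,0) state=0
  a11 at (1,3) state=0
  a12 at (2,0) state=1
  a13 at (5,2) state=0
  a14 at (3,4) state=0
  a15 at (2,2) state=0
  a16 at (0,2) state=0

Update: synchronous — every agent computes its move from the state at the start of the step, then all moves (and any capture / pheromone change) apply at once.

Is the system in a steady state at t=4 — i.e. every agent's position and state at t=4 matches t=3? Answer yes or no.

yes

t=1: a0@(4,0):1 a1@(4,2):0 a2@(5,3):0 a3@(1,0):1 a4@(4,3):0 a5@(4,1):0 a6@(2,4):1 a7@(3,0):1 a8@(5,1):0 a9@(3,2):0 a10@(5,0):0 a11@(1,3):0 a12@(2,0):1 a13@(5,2):0 a14@(3,4):1 a15@(2,2):0 a16@(0,2):0
t=2: (unchanged — steady state)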